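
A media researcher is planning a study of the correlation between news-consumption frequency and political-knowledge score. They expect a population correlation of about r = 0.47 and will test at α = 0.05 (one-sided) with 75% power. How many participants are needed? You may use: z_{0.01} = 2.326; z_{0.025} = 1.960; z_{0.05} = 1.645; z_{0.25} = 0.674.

n = 24

Fisher's z: C = ½·ln((1+r)/(1−r)) = ½·ln(2.7736) = 0.5101.
n = ((z_{α} + z_β)/C)² + 3.
(1.645 + 0.674) / 0.5101 = 2.319 / 0.5101 = 4.546.
n = 4.546² + 3 = 20.67 + 3 = 23.7.
Round up.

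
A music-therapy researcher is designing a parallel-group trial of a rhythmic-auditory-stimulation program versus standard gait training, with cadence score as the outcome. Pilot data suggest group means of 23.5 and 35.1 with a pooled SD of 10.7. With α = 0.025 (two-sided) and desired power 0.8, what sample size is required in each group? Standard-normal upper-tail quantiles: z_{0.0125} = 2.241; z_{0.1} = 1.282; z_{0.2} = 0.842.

n = 17 per group

Cohen's d = |M₁ − M₂| / SD_pooled = |23.5 − 35.1| / 10.7 = 11.6 / 10.7 = 1.084.
For two independent groups with equal n: n = 2·((z_{α/2} + z_β) / d)².
z_{α/2} + z_β = 2.241 + 0.842 = 3.083.
n = 2 × (3.083 / 1.084)² = 2 × 2.844² = 2 × 8.09 = 16.2.
Round up to the next whole participant.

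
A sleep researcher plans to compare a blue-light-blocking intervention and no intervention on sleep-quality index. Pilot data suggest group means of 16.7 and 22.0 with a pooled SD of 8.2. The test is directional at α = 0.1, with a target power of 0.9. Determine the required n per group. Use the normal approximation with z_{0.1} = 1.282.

n = 32 per group

Cohen's d = |M₁ − M₂| / SD_pooled = |16.7 − 22.0| / 8.2 = 5.3 / 8.2 = 0.646.
For two independent groups with equal n: n = 2·((z_{α} + z_β) / d)².
z_{α} + z_β = 1.282 + 1.282 = 2.564.
n = 2 × (2.564 / 0.646)² = 2 × 3.969² = 2 × 15.75 = 31.5.
Round up to the next whole participant.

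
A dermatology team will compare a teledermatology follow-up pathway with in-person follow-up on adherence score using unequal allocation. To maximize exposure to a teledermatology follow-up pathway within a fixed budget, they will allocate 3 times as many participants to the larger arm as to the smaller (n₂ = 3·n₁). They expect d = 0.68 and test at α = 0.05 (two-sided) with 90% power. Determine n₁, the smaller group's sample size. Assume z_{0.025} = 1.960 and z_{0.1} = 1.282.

With allocation ratio k = n₂/n₁ = 3, Var(x̄₁−x̄₂) = σ²(1/n₁ + 1/(k·n₁)) = σ²·(k+1)/(k·n₁).
So n₁ = (1 + 1/k)·((z_{α/2} + z_β)/d)² = 1.333 × (3.242/0.68)².
n₁ = 1.333 × 22.73 = 30.3.
Round up: n₁ = 31, giving n₂ = 3 × 31 = 93.

n₁ = 31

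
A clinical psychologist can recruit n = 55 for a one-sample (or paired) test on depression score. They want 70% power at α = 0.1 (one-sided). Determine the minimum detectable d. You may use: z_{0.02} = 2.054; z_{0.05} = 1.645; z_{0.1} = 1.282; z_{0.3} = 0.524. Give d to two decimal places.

For a single sample (or paired design) of n = 55: d_min = (z_{α} + z_β)/√n.
z-sum = 1.282 + 0.524 = 1.806.
d_min = 1.806 / √55 = 1.806 / 7.416 = 0.244.

d_min ≈ 0.24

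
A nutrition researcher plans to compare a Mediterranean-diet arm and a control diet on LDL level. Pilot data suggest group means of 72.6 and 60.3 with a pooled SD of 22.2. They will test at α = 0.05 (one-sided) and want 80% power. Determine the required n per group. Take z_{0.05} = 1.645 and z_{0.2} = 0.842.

n = 41 per group

Cohen's d = |M₁ − M₂| / SD_pooled = |72.6 − 60.3| / 22.2 = 12.3 / 22.2 = 0.554.
For two independent groups with equal n: n = 2·((z_{α} + z_β) / d)².
z_{α} + z_β = 1.645 + 0.842 = 2.487.
n = 2 × (2.487 / 0.554)² = 2 × 4.489² = 2 × 20.15 = 40.3.
Round up to the next whole participant.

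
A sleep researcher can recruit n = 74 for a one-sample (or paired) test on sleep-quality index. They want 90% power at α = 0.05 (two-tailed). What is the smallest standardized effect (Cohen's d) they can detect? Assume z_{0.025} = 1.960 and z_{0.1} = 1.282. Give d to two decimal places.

For a single sample (or paired design) of n = 74: d_min = (z_{α/2} + z_β)/√n.
z-sum = 1.960 + 1.282 = 3.242.
d_min = 3.242 / √74 = 3.242 / 8.602 = 0.377.

d_min ≈ 0.38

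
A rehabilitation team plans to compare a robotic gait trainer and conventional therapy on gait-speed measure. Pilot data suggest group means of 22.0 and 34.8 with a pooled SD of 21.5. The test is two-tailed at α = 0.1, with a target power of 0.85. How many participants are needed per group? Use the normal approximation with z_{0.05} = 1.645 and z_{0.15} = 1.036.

n = 41 per group

Cohen's d = |M₁ − M₂| / SD_pooled = |22.0 − 34.8| / 21.5 = 12.8 / 21.5 = 0.595.
For two independent groups with equal n: n = 2·((z_{α/2} + z_β) / d)².
z_{α/2} + z_β = 1.645 + 1.036 = 2.681.
n = 2 × (2.681 / 0.595)² = 2 × 4.506² = 2 × 20.30 = 40.6.
Round up to the next whole participant.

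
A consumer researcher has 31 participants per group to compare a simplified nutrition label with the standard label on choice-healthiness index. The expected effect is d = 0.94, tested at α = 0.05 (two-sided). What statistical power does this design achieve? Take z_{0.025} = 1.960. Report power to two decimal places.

For two equal groups, power = Φ(d·√(n/2) − z_{α/2}).
d·√(n/2) = 0.94 × √(31/2) = 0.94 × 3.937 = 3.701.
z_β = 3.701 − 1.960 = 1.741.
Power = Φ(1.741) = 0.959.

power ≈ 0.96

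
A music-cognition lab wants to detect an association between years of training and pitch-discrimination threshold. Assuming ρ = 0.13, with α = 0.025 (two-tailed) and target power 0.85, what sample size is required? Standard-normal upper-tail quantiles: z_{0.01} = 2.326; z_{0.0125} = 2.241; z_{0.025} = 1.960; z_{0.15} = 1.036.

Fisher's z: C = ½·ln((1+r)/(1−r)) = ½·ln(1.2989) = 0.1307.
n = ((z_{α/2} + z_β)/C)² + 3.
(2.241 + 1.036) / 0.1307 = 3.277 / 0.1307 = 25.073.
n = 25.073² + 3 = 628.64 + 3 = 631.6.
Round up.

n = 632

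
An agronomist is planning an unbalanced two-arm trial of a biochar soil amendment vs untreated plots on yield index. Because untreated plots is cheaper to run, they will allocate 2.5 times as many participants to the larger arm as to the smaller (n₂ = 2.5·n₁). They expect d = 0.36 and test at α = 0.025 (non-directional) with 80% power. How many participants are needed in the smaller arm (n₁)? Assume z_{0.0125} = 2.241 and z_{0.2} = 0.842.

n₁ = 103

With allocation ratio k = n₂/n₁ = 2.5, Var(x̄₁−x̄₂) = σ²(1/n₁ + 1/(k·n₁)) = σ²·(k+1)/(k·n₁).
So n₁ = (1 + 1/k)·((z_{α/2} + z_β)/d)² = 1.400 × (3.083/0.36)².
n₁ = 1.400 × 73.34 = 102.7.
Round up: n₁ = 103, giving n₂ = ⌈2.5 × 103⌉ = ⌈257.5⌉ = 258.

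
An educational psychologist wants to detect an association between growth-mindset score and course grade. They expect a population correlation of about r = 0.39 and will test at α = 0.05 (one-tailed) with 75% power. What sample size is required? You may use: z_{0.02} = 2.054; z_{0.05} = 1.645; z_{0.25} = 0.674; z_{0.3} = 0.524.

n = 35

Fisher's z: C = ½·ln((1+r)/(1−r)) = ½·ln(2.2787) = 0.4118.
n = ((z_{α} + z_β)/C)² + 3.
(1.645 + 0.674) / 0.4118 = 2.319 / 0.4118 = 5.631.
n = 5.631² + 3 = 31.71 + 3 = 34.7.
Round up.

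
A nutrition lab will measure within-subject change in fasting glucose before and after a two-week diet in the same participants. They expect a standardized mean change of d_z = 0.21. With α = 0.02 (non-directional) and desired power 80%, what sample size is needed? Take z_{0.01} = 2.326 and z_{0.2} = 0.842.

n = 228 pairs

For a paired (one-sample on differences) test: n = ((z_{α/2} + z_β) / d)².
z_{α/2} + z_β = 2.326 + 0.842 = 3.168.
n = (3.168 / 0.21)² = 15.086² = 227.58.
Round up.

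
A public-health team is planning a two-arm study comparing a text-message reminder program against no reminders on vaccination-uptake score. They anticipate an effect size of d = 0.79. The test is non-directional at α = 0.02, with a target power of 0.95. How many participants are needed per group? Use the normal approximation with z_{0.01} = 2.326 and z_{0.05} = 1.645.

n = 51 per group

For two independent groups with equal n: n = 2·((z_{α/2} + z_β) / d)².
z_{α/2} + z_β = 2.326 + 1.645 = 3.971.
n = 2 × (3.971 / 0.79)² = 2 × 5.027² = 2 × 25.27 = 50.5.
Round up to the next whole participant.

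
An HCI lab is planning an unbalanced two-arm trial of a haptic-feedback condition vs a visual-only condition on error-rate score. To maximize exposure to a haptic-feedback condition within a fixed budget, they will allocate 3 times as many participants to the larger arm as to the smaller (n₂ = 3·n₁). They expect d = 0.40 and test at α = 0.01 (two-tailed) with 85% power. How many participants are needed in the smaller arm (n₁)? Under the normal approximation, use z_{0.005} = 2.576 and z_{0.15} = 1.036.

n₁ = 109

With allocation ratio k = n₂/n₁ = 3, Var(x̄₁−x̄₂) = σ²(1/n₁ + 1/(k·n₁)) = σ²·(k+1)/(k·n₁).
So n₁ = (1 + 1/k)·((z_{α/2} + z_β)/d)² = 1.333 × (3.612/0.40)².
n₁ = 1.333 × 81.54 = 108.7.
Round up: n₁ = 109, giving n₂ = 3 × 109 = 327.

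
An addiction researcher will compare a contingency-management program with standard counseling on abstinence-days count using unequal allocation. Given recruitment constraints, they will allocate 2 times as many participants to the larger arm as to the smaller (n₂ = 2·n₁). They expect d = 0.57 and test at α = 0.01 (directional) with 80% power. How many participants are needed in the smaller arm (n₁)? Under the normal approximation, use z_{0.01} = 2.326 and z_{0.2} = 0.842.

With allocation ratio k = n₂/n₁ = 2, Var(x̄₁−x̄₂) = σ²(1/n₁ + 1/(k·n₁)) = σ²·(k+1)/(k·n₁).
So n₁ = (1 + 1/k)·((z_{α} + z_β)/d)² = 1.500 × (3.168/0.57)².
n₁ = 1.500 × 30.89 = 46.3.
Round up: n₁ = 47, giving n₂ = 2 × 47 = 94.

n₁ = 47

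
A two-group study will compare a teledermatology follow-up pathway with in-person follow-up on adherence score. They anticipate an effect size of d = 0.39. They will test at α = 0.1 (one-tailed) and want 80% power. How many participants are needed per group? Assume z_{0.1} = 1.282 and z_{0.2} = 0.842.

n = 60 per group

For two independent groups with equal n: n = 2·((z_{α} + z_β) / d)².
z_{α} + z_β = 1.282 + 0.842 = 2.124.
n = 2 × (2.124 / 0.39)² = 2 × 5.446² = 2 × 29.66 = 59.3.
Round up to the next whole participant.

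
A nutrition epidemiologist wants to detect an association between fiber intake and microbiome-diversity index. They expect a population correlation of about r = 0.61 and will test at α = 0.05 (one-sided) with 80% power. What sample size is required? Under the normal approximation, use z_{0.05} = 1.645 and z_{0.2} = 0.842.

n = 16

Fisher's z: C = ½·ln((1+r)/(1−r)) = ½·ln(4.1282) = 0.7089.
n = ((z_{α} + z_β)/C)² + 3.
(1.645 + 0.842) / 0.7089 = 2.487 / 0.7089 = 3.508.
n = 3.508² + 3 = 12.31 + 3 = 15.3.
Round up.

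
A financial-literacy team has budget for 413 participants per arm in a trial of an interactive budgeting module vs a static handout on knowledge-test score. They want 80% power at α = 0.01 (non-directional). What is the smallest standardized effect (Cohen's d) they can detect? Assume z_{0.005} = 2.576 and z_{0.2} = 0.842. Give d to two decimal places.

For two independent groups of n = 413 each: d_min = (z_{α/2} + z_β)·√(2/n).
z-sum = 2.576 + 0.842 = 3.418.
d_min = 3.418 × √(2/413) = 3.418 × 0.0696 = 0.238.

d_min ≈ 0.24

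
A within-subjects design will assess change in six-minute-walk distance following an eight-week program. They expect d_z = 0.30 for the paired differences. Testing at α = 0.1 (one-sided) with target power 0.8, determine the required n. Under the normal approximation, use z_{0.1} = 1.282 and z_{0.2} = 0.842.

n = 51 pairs

For a paired (one-sample on differences) test: n = ((z_{α} + z_β) / d)².
z_{α} + z_β = 1.282 + 0.842 = 2.124.
n = (2.124 / 0.30)² = 7.080² = 50.13.
Round up.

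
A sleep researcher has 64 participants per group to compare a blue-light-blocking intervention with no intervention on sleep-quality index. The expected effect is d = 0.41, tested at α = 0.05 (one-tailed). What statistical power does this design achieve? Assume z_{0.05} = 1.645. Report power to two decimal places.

power ≈ 0.75

For two equal groups, power = Φ(d·√(n/2) − z_{α}).
d·√(n/2) = 0.41 × √(64/2) = 0.41 × 5.657 = 2.319.
z_β = 2.319 − 1.645 = 0.674.
Power = Φ(0.674) = 0.750.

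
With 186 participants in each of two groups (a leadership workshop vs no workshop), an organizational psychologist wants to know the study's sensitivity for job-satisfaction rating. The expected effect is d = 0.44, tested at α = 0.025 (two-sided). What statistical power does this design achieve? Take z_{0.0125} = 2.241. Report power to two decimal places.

For two equal groups, power = Φ(d·√(n/2) − z_{α/2}).
d·√(n/2) = 0.44 × √(186/2) = 0.44 × 9.644 = 4.243.
z_β = 4.243 − 2.241 = 2.002.
Power = Φ(2.002) = 0.977.

power ≈ 0.98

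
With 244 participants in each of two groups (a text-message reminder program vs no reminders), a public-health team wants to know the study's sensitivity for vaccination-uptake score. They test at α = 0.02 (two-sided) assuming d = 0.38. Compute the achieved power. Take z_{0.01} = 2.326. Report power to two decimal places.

For two equal groups, power = Φ(d·√(n/2) − z_{α/2}).
d·√(n/2) = 0.38 × √(244/2) = 0.38 × 11.045 = 4.197.
z_β = 4.197 − 2.326 = 1.871.
Power = Φ(1.871) = 0.969.

power ≈ 0.97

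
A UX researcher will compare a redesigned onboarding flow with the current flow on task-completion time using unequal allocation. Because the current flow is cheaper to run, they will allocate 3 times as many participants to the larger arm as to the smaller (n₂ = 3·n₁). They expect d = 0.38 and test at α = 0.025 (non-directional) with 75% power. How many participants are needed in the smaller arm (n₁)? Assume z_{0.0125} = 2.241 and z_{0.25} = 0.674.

n₁ = 79

With allocation ratio k = n₂/n₁ = 3, Var(x̄₁−x̄₂) = σ²(1/n₁ + 1/(k·n₁)) = σ²·(k+1)/(k·n₁).
So n₁ = (1 + 1/k)·((z_{α/2} + z_β)/d)² = 1.333 × (2.915/0.38)².
n₁ = 1.333 × 58.85 = 78.5.
Round up: n₁ = 79, giving n₂ = 3 × 79 = 237.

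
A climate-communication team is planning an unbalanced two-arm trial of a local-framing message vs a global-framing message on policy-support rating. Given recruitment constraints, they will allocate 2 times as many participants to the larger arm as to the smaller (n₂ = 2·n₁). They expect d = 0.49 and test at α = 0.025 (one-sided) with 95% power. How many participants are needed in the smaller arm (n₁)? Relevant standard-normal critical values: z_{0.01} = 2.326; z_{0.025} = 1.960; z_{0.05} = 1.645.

With allocation ratio k = n₂/n₁ = 2, Var(x̄₁−x̄₂) = σ²(1/n₁ + 1/(k·n₁)) = σ²·(k+1)/(k·n₁).
So n₁ = (1 + 1/k)·((z_{α} + z_β)/d)² = 1.500 × (3.605/0.49)².
n₁ = 1.500 × 54.13 = 81.2.
Round up: n₁ = 82, giving n₂ = 2 × 82 = 164.

n₁ = 82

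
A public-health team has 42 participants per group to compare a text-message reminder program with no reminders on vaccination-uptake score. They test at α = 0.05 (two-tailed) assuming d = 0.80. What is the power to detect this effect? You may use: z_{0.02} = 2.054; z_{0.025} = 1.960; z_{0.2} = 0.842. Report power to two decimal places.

power ≈ 0.96

For two equal groups, power = Φ(d·√(n/2) − z_{α/2}).
d·√(n/2) = 0.80 × √(42/2) = 0.80 × 4.583 = 3.666.
z_β = 3.666 − 1.960 = 1.706.
Power = Φ(1.706) = 0.956.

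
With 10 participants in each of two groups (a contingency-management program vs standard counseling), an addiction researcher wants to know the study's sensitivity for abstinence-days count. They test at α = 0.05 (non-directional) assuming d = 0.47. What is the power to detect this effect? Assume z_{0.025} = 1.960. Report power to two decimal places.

power ≈ 0.18

For two equal groups, power = Φ(d·√(n/2) − z_{α/2}).
d·√(n/2) = 0.47 × √(10/2) = 0.47 × 2.236 = 1.051.
z_β = 1.051 − 1.960 = -0.909.
Power = Φ(-0.909) = 0.182.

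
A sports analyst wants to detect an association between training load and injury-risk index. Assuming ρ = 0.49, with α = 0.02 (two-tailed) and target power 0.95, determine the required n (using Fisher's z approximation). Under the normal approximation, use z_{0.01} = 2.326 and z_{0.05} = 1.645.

n = 58

Fisher's z: C = ½·ln((1+r)/(1−r)) = ½·ln(2.9216) = 0.5361.
n = ((z_{α/2} + z_β)/C)² + 3.
(2.326 + 1.645) / 0.5361 = 3.971 / 0.5361 = 7.407.
n = 7.407² + 3 = 54.87 + 3 = 57.9.
Round up.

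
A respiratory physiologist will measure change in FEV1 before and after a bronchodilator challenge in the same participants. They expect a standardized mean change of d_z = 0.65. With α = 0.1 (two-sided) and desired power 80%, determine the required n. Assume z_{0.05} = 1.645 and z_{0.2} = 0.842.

n = 15 pairs

For a paired (one-sample on differences) test: n = ((z_{α/2} + z_β) / d)².
z_{α/2} + z_β = 1.645 + 0.842 = 2.487.
n = (2.487 / 0.65)² = 3.826² = 14.64.
Round up.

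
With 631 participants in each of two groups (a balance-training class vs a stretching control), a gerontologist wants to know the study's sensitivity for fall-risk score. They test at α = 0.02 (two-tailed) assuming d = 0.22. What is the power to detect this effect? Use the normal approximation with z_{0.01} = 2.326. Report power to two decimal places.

For two equal groups, power = Φ(d·√(n/2) − z_{α/2}).
d·√(n/2) = 0.22 × √(631/2) = 0.22 × 17.762 = 3.908.
z_β = 3.908 − 2.326 = 1.582.
Power = Φ(1.582) = 0.943.

power ≈ 0.94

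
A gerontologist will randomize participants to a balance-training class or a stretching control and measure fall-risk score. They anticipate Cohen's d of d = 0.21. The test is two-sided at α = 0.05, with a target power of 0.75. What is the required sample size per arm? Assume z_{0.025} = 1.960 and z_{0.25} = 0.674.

For two independent groups with equal n: n = 2·((z_{α/2} + z_β) / d)².
z_{α/2} + z_β = 1.960 + 0.674 = 2.634.
n = 2 × (2.634 / 0.21)² = 2 × 12.543² = 2 × 157.32 = 314.6.
Round up to the next whole participant.

n = 315 per group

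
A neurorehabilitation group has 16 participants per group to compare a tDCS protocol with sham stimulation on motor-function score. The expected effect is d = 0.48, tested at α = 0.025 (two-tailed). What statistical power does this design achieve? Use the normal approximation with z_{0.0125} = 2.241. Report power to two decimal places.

For two equal groups, power = Φ(d·√(n/2) − z_{α/2}).
d·√(n/2) = 0.48 × √(16/2) = 0.48 × 2.828 = 1.358.
z_β = 1.358 − 2.241 = -0.883.
Power = Φ(-0.883) = 0.189.

power ≈ 0.19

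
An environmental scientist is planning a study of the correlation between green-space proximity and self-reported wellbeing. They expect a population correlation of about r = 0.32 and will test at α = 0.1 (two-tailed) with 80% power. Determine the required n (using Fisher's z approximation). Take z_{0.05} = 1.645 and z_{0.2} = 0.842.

n = 60

Fisher's z: C = ½·ln((1+r)/(1−r)) = ½·ln(1.9412) = 0.3316.
n = ((z_{α/2} + z_β)/C)² + 3.
(1.645 + 0.842) / 0.3316 = 2.487 / 0.3316 = 7.500.
n = 7.500² + 3 = 56.25 + 3 = 59.2.
Round up.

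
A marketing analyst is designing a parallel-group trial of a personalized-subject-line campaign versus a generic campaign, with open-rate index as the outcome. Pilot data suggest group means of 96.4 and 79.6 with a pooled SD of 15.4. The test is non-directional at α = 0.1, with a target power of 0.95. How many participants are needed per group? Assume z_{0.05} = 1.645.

Cohen's d = |M₁ − M₂| / SD_pooled = |96.4 − 79.6| / 15.4 = 16.8 / 15.4 = 1.091.
For two independent groups with equal n: n = 2·((z_{α/2} + z_β) / d)².
z_{α/2} + z_β = 1.645 + 1.645 = 3.290.
n = 2 × (3.290 / 1.091)² = 2 × 3.016² = 2 × 9.09 = 18.2.
Round up to the next whole participant.

n = 19 per group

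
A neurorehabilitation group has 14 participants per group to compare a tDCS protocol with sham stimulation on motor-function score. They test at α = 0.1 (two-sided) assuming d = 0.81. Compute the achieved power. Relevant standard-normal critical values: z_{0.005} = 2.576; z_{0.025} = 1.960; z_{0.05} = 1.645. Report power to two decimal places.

For two equal groups, power = Φ(d·√(n/2) − z_{α/2}).
d·√(n/2) = 0.81 × √(14/2) = 0.81 × 2.646 = 2.143.
z_β = 2.143 − 1.645 = 0.498.
Power = Φ(0.498) = 0.691.

power ≈ 0.69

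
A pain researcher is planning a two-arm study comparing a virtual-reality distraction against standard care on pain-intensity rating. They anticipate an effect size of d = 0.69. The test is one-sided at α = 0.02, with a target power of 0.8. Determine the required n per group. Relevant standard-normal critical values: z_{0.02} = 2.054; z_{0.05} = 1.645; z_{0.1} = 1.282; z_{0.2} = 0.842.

n = 36 per group

For two independent groups with equal n: n = 2·((z_{α} + z_β) / d)².
z_{α} + z_β = 2.054 + 0.842 = 2.896.
n = 2 × (2.896 / 0.69)² = 2 × 4.197² = 2 × 17.62 = 35.2.
Round up to the next whole participant.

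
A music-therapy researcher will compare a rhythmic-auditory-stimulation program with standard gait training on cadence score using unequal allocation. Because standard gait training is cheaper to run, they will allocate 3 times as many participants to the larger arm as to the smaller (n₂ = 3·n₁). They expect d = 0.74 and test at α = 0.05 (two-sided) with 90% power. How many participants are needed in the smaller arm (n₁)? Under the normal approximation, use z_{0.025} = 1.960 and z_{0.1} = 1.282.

n₁ = 26

With allocation ratio k = n₂/n₁ = 3, Var(x̄₁−x̄₂) = σ²(1/n₁ + 1/(k·n₁)) = σ²·(k+1)/(k·n₁).
So n₁ = (1 + 1/k)·((z_{α/2} + z_β)/d)² = 1.333 × (3.242/0.74)².
n₁ = 1.333 × 19.19 = 25.6.
Round up: n₁ = 26, giving n₂ = 3 × 26 = 78.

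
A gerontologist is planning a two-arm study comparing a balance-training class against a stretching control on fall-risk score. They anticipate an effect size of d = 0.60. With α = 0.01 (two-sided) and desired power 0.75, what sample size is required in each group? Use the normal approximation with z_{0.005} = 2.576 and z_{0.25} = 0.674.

For two independent groups with equal n: n = 2·((z_{α/2} + z_β) / d)².
z_{α/2} + z_β = 2.576 + 0.674 = 3.250.
n = 2 × (3.250 / 0.60)² = 2 × 5.417² = 2 × 29.34 = 58.7.
Round up to the next whole participant.

n = 59 per group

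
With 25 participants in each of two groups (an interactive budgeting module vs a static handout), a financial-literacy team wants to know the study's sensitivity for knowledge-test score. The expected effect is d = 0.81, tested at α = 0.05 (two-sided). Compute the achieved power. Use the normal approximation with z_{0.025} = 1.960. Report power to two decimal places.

power ≈ 0.82

For two equal groups, power = Φ(d·√(n/2) − z_{α/2}).
d·√(n/2) = 0.81 × √(25/2) = 0.81 × 3.536 = 2.864.
z_β = 2.864 − 1.960 = 0.904.
Power = Φ(0.904) = 0.817.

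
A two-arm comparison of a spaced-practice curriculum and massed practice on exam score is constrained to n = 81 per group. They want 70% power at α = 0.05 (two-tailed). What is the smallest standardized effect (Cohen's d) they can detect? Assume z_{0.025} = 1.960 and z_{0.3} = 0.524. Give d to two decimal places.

For two independent groups of n = 81 each: d_min = (z_{α/2} + z_β)·√(2/n).
z-sum = 1.960 + 0.524 = 2.484.
d_min = 2.484 × √(2/81) = 2.484 × 0.1571 = 0.390.

d_min ≈ 0.39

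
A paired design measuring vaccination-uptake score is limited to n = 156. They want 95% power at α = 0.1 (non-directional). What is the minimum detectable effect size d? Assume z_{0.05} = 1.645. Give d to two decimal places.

For a single sample (or paired design) of n = 156: d_min = (z_{α/2} + z_β)/√n.
z-sum = 1.645 + 1.645 = 3.290.
d_min = 3.290 / √156 = 3.290 / 12.490 = 0.263.

d_min ≈ 0.26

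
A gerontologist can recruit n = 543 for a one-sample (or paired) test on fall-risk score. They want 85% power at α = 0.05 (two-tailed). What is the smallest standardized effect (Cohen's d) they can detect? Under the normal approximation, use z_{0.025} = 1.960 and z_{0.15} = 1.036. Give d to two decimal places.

For a single sample (or paired design) of n = 543: d_min = (z_{α/2} + z_β)/√n.
z-sum = 1.960 + 1.036 = 2.996.
d_min = 2.996 / √543 = 2.996 / 23.302 = 0.129.

d_min ≈ 0.13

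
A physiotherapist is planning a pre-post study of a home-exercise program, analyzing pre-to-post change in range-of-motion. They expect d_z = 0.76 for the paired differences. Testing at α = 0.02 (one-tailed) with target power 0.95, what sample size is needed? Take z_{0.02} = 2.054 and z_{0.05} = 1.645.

n = 24 pairs

For a paired (one-sample on differences) test: n = ((z_{α} + z_β) / d)².
z_{α} + z_β = 2.054 + 1.645 = 3.699.
n = (3.699 / 0.76)² = 4.867² = 23.69.
Round up.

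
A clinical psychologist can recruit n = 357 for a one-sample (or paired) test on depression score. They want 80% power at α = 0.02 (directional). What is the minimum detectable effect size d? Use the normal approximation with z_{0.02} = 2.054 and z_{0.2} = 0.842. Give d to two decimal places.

d_min ≈ 0.15

For a single sample (or paired design) of n = 357: d_min = (z_{α} + z_β)/√n.
z-sum = 2.054 + 0.842 = 2.896.
d_min = 2.896 / √357 = 2.896 / 18.894 = 0.153.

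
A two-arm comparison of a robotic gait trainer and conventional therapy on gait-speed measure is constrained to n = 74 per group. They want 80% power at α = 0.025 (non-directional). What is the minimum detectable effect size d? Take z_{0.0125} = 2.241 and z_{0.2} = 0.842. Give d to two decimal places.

For two independent groups of n = 74 each: d_min = (z_{α/2} + z_β)·√(2/n).
z-sum = 2.241 + 0.842 = 3.083.
d_min = 3.083 × √(2/74) = 3.083 × 0.1644 = 0.507.

d_min ≈ 0.51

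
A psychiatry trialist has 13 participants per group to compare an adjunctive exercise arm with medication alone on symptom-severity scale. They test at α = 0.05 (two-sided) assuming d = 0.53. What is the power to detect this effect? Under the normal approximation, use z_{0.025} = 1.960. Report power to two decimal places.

power ≈ 0.27

For two equal groups, power = Φ(d·√(n/2) − z_{α/2}).
d·√(n/2) = 0.53 × √(13/2) = 0.53 × 2.550 = 1.351.
z_β = 1.351 − 1.960 = -0.609.
Power = Φ(-0.609) = 0.271.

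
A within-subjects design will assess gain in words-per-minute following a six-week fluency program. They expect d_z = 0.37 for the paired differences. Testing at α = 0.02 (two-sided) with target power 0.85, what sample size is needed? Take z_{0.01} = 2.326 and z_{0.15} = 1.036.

n = 83 pairs

For a paired (one-sample on differences) test: n = ((z_{α/2} + z_β) / d)².
z_{α/2} + z_β = 2.326 + 1.036 = 3.362.
n = (3.362 / 0.37)² = 9.086² = 82.56.
Round up.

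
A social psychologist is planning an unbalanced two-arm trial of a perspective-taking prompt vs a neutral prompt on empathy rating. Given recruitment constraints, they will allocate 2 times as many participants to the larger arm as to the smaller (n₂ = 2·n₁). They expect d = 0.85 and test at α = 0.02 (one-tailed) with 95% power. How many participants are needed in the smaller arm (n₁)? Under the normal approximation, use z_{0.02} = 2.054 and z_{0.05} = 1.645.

With allocation ratio k = n₂/n₁ = 2, Var(x̄₁−x̄₂) = σ²(1/n₁ + 1/(k·n₁)) = σ²·(k+1)/(k·n₁).
So n₁ = (1 + 1/k)·((z_{α} + z_β)/d)² = 1.500 × (3.699/0.85)².
n₁ = 1.500 × 18.94 = 28.4.
Round up: n₁ = 29, giving n₂ = 2 × 29 = 58.

n₁ = 29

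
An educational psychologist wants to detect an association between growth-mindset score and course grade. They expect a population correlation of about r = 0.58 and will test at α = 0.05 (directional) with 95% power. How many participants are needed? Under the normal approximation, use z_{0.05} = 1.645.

n = 28

Fisher's z: C = ½·ln((1+r)/(1−r)) = ½·ln(3.7619) = 0.6625.
n = ((z_{α} + z_β)/C)² + 3.
(1.645 + 1.645) / 0.6625 = 3.290 / 0.6625 = 4.966.
n = 4.966² + 3 = 24.66 + 3 = 27.7.
Round up.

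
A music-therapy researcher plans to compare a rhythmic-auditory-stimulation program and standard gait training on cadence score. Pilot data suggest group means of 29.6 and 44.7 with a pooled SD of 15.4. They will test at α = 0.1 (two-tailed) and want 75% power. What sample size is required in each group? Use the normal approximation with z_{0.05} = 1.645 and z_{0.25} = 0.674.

n = 12 per group

Cohen's d = |M₁ − M₂| / SD_pooled = |29.6 − 44.7| / 15.4 = 15.1 / 15.4 = 0.981.
For two independent groups with equal n: n = 2·((z_{α/2} + z_β) / d)².
z_{α/2} + z_β = 1.645 + 0.674 = 2.319.
n = 2 × (2.319 / 0.981)² = 2 × 2.364² = 2 × 5.59 = 11.2.
Round up to the next whole participant.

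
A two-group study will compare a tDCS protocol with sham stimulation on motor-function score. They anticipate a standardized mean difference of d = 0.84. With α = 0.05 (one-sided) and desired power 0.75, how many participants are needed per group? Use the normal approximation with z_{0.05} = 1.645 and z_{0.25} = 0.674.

For two independent groups with equal n: n = 2·((z_{α} + z_β) / d)².
z_{α} + z_β = 1.645 + 0.674 = 2.319.
n = 2 × (2.319 / 0.84)² = 2 × 2.761² = 2 × 7.62 = 15.2.
Round up to the next whole participant.

n = 16 per group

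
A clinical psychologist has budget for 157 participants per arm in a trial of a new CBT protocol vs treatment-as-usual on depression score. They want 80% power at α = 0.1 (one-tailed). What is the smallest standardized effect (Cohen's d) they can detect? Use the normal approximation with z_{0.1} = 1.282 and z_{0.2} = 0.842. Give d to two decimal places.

d_min ≈ 0.24

For two independent groups of n = 157 each: d_min = (z_{α} + z_β)·√(2/n).
z-sum = 1.282 + 0.842 = 2.124.
d_min = 2.124 × √(2/157) = 2.124 × 0.1129 = 0.240.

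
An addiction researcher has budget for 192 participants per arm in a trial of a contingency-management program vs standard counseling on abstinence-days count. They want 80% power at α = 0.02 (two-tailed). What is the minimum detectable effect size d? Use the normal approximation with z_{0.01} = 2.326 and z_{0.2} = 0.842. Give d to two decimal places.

d_min ≈ 0.32

For two independent groups of n = 192 each: d_min = (z_{α/2} + z_β)·√(2/n).
z-sum = 2.326 + 0.842 = 3.168.
d_min = 3.168 × √(2/192) = 3.168 × 0.1021 = 0.323.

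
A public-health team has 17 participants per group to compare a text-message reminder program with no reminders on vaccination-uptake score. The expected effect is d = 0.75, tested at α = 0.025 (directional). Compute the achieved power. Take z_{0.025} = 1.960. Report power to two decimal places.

For two equal groups, power = Φ(d·√(n/2) − z_{α}).
d·√(n/2) = 0.75 × √(17/2) = 0.75 × 2.915 = 2.187.
z_β = 2.187 − 1.960 = 0.227.
Power = Φ(0.227) = 0.590.

power ≈ 0.59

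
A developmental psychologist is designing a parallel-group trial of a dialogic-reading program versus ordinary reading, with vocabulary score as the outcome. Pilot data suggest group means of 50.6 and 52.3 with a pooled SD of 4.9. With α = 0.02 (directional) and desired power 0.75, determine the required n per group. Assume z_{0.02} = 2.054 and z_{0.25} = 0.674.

Cohen's d = |M₁ − M₂| / SD_pooled = |50.6 − 52.3| / 4.9 = 1.7 / 4.9 = 0.347.
For two independent groups with equal n: n = 2·((z_{α} + z_β) / d)².
z_{α} + z_β = 2.054 + 0.674 = 2.728.
n = 2 × (2.728 / 0.347)² = 2 × 7.862² = 2 × 61.81 = 123.6.
Round up to the next whole participant.

n = 124 per group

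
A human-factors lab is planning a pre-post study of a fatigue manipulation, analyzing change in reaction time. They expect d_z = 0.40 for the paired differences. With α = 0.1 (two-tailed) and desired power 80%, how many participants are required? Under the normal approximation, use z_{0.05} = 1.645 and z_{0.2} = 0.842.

n = 39 pairs

For a paired (one-sample on differences) test: n = ((z_{α/2} + z_β) / d)².
z_{α/2} + z_β = 1.645 + 0.842 = 2.487.
n = (2.487 / 0.40)² = 6.218² = 38.66.
Round up.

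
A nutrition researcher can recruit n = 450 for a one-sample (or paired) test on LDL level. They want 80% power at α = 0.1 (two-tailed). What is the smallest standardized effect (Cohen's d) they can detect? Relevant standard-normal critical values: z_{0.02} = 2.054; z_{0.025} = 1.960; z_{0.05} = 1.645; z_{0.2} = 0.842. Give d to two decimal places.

For a single sample (or paired design) of n = 450: d_min = (z_{α/2} + z_β)/√n.
z-sum = 1.645 + 0.842 = 2.487.
d_min = 2.487 / √450 = 2.487 / 21.213 = 0.117.

d_min ≈ 0.12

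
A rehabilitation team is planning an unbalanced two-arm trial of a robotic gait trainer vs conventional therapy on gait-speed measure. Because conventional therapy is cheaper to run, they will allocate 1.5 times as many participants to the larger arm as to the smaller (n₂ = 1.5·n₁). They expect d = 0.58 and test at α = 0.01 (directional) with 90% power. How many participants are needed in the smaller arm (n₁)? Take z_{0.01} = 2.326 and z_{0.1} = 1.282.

n₁ = 65

With allocation ratio k = n₂/n₁ = 1.5, Var(x̄₁−x̄₂) = σ²(1/n₁ + 1/(k·n₁)) = σ²·(k+1)/(k·n₁).
So n₁ = (1 + 1/k)·((z_{α} + z_β)/d)² = 1.667 × (3.608/0.58)².
n₁ = 1.667 × 38.70 = 64.5.
Round up: n₁ = 65, giving n₂ = ⌈1.5 × 65⌉ = ⌈97.5⌉ = 98.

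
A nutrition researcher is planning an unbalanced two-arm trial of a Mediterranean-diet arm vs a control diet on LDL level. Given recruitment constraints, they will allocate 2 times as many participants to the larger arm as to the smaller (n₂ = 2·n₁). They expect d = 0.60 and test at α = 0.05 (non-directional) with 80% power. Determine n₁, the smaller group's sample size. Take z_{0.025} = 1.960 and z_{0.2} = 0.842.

n₁ = 33

With allocation ratio k = n₂/n₁ = 2, Var(x̄₁−x̄₂) = σ²(1/n₁ + 1/(k·n₁)) = σ²·(k+1)/(k·n₁).
So n₁ = (1 + 1/k)·((z_{α/2} + z_β)/d)² = 1.500 × (2.802/0.60)².
n₁ = 1.500 × 21.81 = 32.7.
Round up: n₁ = 33, giving n₂ = 2 × 33 = 66.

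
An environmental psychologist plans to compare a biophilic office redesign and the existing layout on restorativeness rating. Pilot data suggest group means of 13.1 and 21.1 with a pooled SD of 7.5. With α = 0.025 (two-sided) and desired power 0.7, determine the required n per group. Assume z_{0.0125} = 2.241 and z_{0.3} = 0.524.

Cohen's d = |M₁ − M₂| / SD_pooled = |13.1 − 21.1| / 7.5 = 8.0 / 7.5 = 1.067.
For two independent groups with equal n: n = 2·((z_{α/2} + z_β) / d)².
z_{α/2} + z_β = 2.241 + 0.524 = 2.765.
n = 2 × (2.765 / 1.067)² = 2 × 2.591² = 2 × 6.72 = 13.4.
Round up to the next whole participant.

n = 14 per group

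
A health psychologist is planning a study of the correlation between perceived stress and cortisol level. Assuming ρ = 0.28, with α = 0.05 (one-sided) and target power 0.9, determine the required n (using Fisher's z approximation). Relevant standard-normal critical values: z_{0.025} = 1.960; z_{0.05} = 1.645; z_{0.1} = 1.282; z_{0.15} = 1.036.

Fisher's z: C = ½·ln((1+r)/(1−r)) = ½·ln(1.7778) = 0.2877.
n = ((z_{α} + z_β)/C)² + 3.
(1.645 + 1.282) / 0.2877 = 2.927 / 0.2877 = 10.174.
n = 10.174² + 3 = 103.51 + 3 = 106.5.
Round up.

n = 107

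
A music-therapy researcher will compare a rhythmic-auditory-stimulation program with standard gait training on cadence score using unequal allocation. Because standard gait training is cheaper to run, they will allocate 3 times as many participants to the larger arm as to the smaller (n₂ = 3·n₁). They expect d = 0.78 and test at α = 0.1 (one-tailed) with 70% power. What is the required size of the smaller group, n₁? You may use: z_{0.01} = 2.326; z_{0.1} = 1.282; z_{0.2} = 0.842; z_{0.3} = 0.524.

n₁ = 8

With allocation ratio k = n₂/n₁ = 3, Var(x̄₁−x̄₂) = σ²(1/n₁ + 1/(k·n₁)) = σ²·(k+1)/(k·n₁).
So n₁ = (1 + 1/k)·((z_{α} + z_β)/d)² = 1.333 × (1.806/0.78)².
n₁ = 1.333 × 5.36 = 7.1.
Round up: n₁ = 8, giving n₂ = 3 × 8 = 24.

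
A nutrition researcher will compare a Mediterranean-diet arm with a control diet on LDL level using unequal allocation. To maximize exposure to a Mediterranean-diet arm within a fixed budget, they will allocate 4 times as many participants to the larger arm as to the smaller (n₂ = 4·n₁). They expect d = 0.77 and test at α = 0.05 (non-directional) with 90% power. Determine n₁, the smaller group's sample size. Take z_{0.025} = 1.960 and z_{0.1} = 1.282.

With allocation ratio k = n₂/n₁ = 4, Var(x̄₁−x̄₂) = σ²(1/n₁ + 1/(k·n₁)) = σ²·(k+1)/(k·n₁).
So n₁ = (1 + 1/k)·((z_{α/2} + z_β)/d)² = 1.250 × (3.242/0.77)².
n₁ = 1.250 × 17.73 = 22.2.
Round up: n₁ = 23, giving n₂ = 4 × 23 = 92.

n₁ = 23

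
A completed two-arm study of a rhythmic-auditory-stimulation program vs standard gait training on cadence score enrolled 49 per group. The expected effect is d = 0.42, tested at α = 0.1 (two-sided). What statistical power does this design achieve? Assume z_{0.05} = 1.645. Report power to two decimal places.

power ≈ 0.67

For two equal groups, power = Φ(d·√(n/2) − z_{α/2}).
d·√(n/2) = 0.42 × √(49/2) = 0.42 × 4.950 = 2.079.
z_β = 2.079 − 1.645 = 0.434.
Power = Φ(0.434) = 0.668.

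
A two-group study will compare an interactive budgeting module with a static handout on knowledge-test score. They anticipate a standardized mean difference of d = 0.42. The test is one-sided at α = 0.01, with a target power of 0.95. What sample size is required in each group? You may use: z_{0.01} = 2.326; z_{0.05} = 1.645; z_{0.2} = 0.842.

For two independent groups with equal n: n = 2·((z_{α} + z_β) / d)².
z_{α} + z_β = 2.326 + 1.645 = 3.971.
n = 2 × (3.971 / 0.42)² = 2 × 9.455² = 2 × 89.39 = 178.8.
Round up to the next whole participant.

n = 179 per group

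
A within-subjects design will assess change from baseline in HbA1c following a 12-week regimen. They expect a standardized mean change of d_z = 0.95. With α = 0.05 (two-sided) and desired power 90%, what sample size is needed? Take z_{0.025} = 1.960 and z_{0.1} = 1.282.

n = 12 pairs

For a paired (one-sample on differences) test: n = ((z_{α/2} + z_β) / d)².
z_{α/2} + z_β = 1.960 + 1.282 = 3.242.
n = (3.242 / 0.95)² = 3.413² = 11.65.
Round up.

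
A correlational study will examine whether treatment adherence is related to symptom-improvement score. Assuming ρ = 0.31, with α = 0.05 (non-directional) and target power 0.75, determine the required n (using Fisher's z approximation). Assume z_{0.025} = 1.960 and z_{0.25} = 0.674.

n = 71

Fisher's z: C = ½·ln((1+r)/(1−r)) = ½·ln(1.8986) = 0.3205.
n = ((z_{α/2} + z_β)/C)² + 3.
(1.960 + 0.674) / 0.3205 = 2.634 / 0.3205 = 8.218.
n = 8.218² + 3 = 67.54 + 3 = 70.5.
Round up.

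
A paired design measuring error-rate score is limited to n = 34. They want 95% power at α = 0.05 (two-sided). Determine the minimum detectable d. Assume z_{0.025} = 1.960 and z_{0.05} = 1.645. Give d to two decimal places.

For a single sample (or paired design) of n = 34: d_min = (z_{α/2} + z_β)/√n.
z-sum = 1.960 + 1.645 = 3.605.
d_min = 3.605 / √34 = 3.605 / 5.831 = 0.618.

d_min ≈ 0.62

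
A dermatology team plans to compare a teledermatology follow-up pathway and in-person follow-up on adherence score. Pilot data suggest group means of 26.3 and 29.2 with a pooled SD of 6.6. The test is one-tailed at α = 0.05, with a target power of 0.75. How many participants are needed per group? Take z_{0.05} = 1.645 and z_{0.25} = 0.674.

Cohen's d = |M₁ − M₂| / SD_pooled = |26.3 − 29.2| / 6.6 = 2.9 / 6.6 = 0.439.
For two independent groups with equal n: n = 2·((z_{α} + z_β) / d)².
z_{α} + z_β = 1.645 + 0.674 = 2.319.
n = 2 × (2.319 / 0.439)² = 2 × 5.282² = 2 × 27.90 = 55.8.
Round up to the next whole participant.

n = 56 per group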